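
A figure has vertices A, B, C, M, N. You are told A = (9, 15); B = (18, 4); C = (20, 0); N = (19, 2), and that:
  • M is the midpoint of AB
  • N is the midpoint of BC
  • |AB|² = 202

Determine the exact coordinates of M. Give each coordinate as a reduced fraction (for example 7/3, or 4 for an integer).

1. M_x = 27/2  [2·M = A+B = (9, 15)+(18, 4)]
2. M_y = 19/2  [2·M = A+B = (9, 15)+(18, 4)]
   so M = (27/2, 19/2)

M = (27/2, 19/2)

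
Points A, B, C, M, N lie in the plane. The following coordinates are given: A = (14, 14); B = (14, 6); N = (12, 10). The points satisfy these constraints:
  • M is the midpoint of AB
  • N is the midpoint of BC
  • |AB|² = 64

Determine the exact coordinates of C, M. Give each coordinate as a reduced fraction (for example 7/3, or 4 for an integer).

C = (10, 14)
M = (14, 10)

1. M_x = 14  [2·M = A+B = (14, 14)+(14, 6)]
2. M_y = 10  [2·M = A+B = (14, 14)+(14, 6)]
   so M = (14, 10)
3. C_x = 10  [C = 2·N−B = 2·(12, 10)−(14, 6)]
4. C_y = 14  [C = 2·N−B = 2·(12, 10)−(14, 6)]
   so C = (10, 14)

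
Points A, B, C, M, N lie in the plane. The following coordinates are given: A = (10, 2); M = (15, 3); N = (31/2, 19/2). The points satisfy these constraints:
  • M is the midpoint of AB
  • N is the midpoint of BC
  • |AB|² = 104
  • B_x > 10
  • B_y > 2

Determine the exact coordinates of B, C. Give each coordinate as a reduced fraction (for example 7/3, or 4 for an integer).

1. B_x = 20  [B = 2·M−A = 2·(15, 3)−(10, 2)]
2. B_y = 4  [B = 2·M−A = 2·(15, 3)−(10, 2)]
   so B = (20, 4)
3. C_x = 11  [C = 2·N−B = 2·(31/2, 19/2)−(20, 4)]
4. C_y = 15  [C = 2·N−B = 2·(31/2, 19/2)−(20, 4)]
   so C = (11, 15)

B = (20, 4)
C = (11, 15)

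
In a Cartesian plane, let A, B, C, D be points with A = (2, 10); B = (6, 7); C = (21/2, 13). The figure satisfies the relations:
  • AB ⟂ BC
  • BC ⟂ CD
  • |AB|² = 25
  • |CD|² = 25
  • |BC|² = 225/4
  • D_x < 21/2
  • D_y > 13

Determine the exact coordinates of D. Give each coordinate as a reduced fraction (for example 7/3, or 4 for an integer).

D = (13/2, 16)

1. D_x = 13/2  [[BC ⟂ CD ⇒ 9/2x+6y-501/4=0] ∩ [|D−(21/2, 13)|²=25]]
2. D_y = 16  [[BC ⟂ CD ⇒ 9/2x+6y-501/4=0] ∩ [|D−(21/2, 13)|²=25]]
   so D = (13/2, 16)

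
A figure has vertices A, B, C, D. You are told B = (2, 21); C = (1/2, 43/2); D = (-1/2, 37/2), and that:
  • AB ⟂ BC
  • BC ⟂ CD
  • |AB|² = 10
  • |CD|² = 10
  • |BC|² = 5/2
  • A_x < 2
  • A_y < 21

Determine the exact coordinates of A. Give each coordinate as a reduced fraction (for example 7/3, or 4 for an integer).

A = (1, 18)

1. A_x = 1  [[AB ⟂ BC ⇒ 3/2x-1/2y+15/2=0] ∩ [|A−(2, 21)|²=10]]
2. A_y = 18  [[AB ⟂ BC ⇒ 3/2x-1/2y+15/2=0] ∩ [|A−(2, 21)|²=10]]
   so A = (1, 18)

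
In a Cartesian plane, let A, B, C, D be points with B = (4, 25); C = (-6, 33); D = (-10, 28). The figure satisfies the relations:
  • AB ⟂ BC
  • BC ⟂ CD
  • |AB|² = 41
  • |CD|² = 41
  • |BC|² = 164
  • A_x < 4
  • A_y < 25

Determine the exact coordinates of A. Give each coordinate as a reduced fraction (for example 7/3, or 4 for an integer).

1. A_x = 0  [[AB ⟂ BC ⇒ 10x-8y+160=0] ∩ [|A−(4, 25)|²=41]]
2. A_y = 20  [[AB ⟂ BC ⇒ 10x-8y+160=0] ∩ [|A−(4, 25)|²=41]]
   so A = (0, 20)

A = (0, 20)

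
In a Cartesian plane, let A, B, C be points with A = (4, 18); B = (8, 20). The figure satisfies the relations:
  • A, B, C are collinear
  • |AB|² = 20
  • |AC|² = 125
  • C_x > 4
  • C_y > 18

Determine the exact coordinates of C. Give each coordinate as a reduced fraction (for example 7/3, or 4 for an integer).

1. C_x = 14  [[A, B, C are collinear ⇒ -2x+4y-64=0] ∩ [|C−(4, 18)|²=125]]
2. C_y = 23  [[A, B, C are collinear ⇒ -2x+4y-64=0] ∩ [|C−(4, 18)|²=125]]
   so C = (14, 23)

C = (14, 23)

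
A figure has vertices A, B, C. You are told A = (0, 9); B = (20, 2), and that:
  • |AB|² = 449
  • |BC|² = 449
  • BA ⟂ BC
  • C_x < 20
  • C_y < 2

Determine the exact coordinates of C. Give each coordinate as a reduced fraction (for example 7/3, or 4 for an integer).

1. C_x = 13  [[BA ⟂ BC ⇒ -20x+7y+386=0] ∩ [|C−(20, 2)|²=449]]
2. C_y = -18  [[BA ⟂ BC ⇒ -20x+7y+386=0] ∩ [|C−(20, 2)|²=449]]
   so C = (13, -18)

C = (13, -18)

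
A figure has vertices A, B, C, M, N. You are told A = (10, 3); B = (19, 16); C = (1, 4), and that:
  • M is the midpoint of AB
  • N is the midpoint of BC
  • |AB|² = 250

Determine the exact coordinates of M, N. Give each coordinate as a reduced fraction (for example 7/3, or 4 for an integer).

1. M_x = 29/2  [2·M = A+B = (10, 3)+(19, 16)]
2. M_y = 19/2  [2·M = A+B = (10, 3)+(19, 16)]
   so M = (29/2, 19/2)
3. N_x = 10  [2·N = B+C = (19, 16)+(1, 4)]
4. N_y = 10  [2·N = B+C = (19, 16)+(1, 4)]
   so N = (10, 10)

M = (29/2, 19/2)
N = (10, 10)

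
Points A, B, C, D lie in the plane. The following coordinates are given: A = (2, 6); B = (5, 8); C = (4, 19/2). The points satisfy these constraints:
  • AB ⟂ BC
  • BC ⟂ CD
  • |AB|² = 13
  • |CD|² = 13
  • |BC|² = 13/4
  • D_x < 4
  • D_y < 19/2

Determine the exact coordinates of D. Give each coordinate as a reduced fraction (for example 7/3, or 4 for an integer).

1. D_x = 1  [[BC ⟂ CD ⇒ -1x+3/2y-41/4=0] ∩ [|D−(4, 19/2)|²=13]]
2. D_y = 15/2  [[BC ⟂ CD ⇒ -1x+3/2y-41/4=0] ∩ [|D−(4, 19/2)|²=13]]
   so D = (1, 15/2)

D = (1, 15/2)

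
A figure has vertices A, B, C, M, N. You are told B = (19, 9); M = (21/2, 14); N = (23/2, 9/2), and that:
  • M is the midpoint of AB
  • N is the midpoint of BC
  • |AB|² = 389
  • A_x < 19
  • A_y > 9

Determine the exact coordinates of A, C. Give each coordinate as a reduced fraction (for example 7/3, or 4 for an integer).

A = (2, 19)
C = (4, 0)

1. A_x = 2  [A = 2·M−B = 2·(21/2, 14)−(19, 9)]
2. A_y = 19  [A = 2·M−B = 2·(21/2, 14)−(19, 9)]
   so A = (2, 19)
3. C_x = 4  [C = 2·N−B = 2·(23/2, 9/2)−(19, 9)]
4. C_y = 0  [C = 2·N−B = 2·(23/2, 9/2)−(19, 9)]
   so C = (4, 0)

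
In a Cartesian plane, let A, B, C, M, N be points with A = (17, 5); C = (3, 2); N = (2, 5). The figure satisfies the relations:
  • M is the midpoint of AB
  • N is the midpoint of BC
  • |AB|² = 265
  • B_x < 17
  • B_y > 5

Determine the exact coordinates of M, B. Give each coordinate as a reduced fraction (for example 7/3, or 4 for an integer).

1. B_x = 1  [B = 2·N−C = 2·(2, 5)−(3, 2)]
2. B_y = 8  [B = 2·N−C = 2·(2, 5)−(3, 2)]
   so B = (1, 8)
3. M_x = 9  [2·M = A+B = (17, 5)+(1, 8)]
4. M_y = 13/2  [2·M = A+B = (17, 5)+(1, 8)]
   so M = (9, 13/2)

M = (9, 13/2)
B = (1, 8)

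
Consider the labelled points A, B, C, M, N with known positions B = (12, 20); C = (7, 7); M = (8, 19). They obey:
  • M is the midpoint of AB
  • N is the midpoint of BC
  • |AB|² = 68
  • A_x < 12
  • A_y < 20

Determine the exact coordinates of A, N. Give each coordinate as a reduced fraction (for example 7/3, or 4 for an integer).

A = (4, 18)
N = (19/2, 27/2)

1. A_x = 4  [A = 2·M−B = 2·(8, 19)−(12, 20)]
2. A_y = 18  [A = 2·M−B = 2·(8, 19)−(12, 20)]
   so A = (4, 18)
3. N_x = 19/2  [2·N = B+C = (12, 20)+(7, 7)]
4. N_y = 27/2  [2·N = B+C = (12, 20)+(7, 7)]
   so N = (19/2, 27/2)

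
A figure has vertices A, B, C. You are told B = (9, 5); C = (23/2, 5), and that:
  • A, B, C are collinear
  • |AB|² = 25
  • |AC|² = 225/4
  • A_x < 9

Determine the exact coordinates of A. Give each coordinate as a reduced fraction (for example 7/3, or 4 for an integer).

A = (4, 5)

1. A_x = 4  [[A, B, C are collinear ⇒ 5/2y-25/2=0] ∩ [|A−(9, 5)|²=25]]
2. A_y = 5  [[A, B, C are collinear ⇒ 5/2y-25/2=0] ∩ [|A−(9, 5)|²=25]]
   so A = (4, 5)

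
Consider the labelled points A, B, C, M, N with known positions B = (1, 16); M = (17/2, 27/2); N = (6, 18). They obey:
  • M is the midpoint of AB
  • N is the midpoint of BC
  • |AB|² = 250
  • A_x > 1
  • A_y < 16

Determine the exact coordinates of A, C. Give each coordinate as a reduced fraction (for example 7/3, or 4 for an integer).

1. A_x = 16  [A = 2·M−B = 2·(17/2, 27/2)−(1, 16)]
2. A_y = 11  [A = 2·M−B = 2·(17/2, 27/2)−(1, 16)]
   so A = (16, 11)
3. C_x = 11  [C = 2·N−B = 2·(6, 18)−(1, 16)]
4. C_y = 20  [C = 2·N−B = 2·(6, 18)−(1, 16)]
   so C = (11, 20)

A = (16, 11)
C = (11, 20)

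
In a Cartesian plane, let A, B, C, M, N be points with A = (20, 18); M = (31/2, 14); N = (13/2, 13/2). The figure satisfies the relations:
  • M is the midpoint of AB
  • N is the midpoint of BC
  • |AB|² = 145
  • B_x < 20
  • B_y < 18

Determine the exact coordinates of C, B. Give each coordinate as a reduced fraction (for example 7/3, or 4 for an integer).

C = (2, 3)
B = (11, 10)

1. B_x = 11  [B = 2·M−A = 2·(31/2, 14)−(20, 18)]
2. B_y = 10  [B = 2·M−A = 2·(31/2, 14)−(20, 18)]
   so B = (11, 10)
3. C_x = 2  [C = 2·N−B = 2·(13/2, 13/2)−(11, 10)]
4. C_y = 3  [C = 2·N−B = 2·(13/2, 13/2)−(11, 10)]
   so C = (2, 3)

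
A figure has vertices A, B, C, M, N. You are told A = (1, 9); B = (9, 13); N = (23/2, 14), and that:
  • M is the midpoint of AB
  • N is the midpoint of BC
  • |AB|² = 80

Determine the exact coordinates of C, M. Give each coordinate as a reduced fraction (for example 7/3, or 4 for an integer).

C = (14, 15)
M = (5, 11)

1. M_x = 5  [2·M = A+B = (1, 9)+(9, 13)]
2. M_y = 11  [2·M = A+B = (1, 9)+(9, 13)]
   so M = (5, 11)
3. C_x = 14  [C = 2·N−B = 2·(23/2, 14)−(9, 13)]
4. C_y = 15  [C = 2·N−B = 2·(23/2, 14)−(9, 13)]
   so C = (14, 15)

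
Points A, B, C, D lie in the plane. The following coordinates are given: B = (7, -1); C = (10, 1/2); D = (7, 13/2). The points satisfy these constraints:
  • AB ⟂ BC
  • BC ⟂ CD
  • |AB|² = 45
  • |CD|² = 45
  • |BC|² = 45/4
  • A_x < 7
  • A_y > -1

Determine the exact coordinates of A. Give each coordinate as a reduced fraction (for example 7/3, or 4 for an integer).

1. A_x = 4  [[AB ⟂ BC ⇒ -3x-3/2y+39/2=0] ∩ [|A−(7, -1)|²=45]]
2. A_y = 5  [[AB ⟂ BC ⇒ -3x-3/2y+39/2=0] ∩ [|A−(7, -1)|²=45]]
   so A = (4, 5)

A = (4, 5)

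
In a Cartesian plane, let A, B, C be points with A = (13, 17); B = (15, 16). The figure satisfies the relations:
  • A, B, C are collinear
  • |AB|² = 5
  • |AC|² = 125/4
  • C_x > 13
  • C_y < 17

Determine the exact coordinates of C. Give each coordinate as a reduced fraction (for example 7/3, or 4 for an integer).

C = (18, 29/2)

1. C_x = 18  [[A, B, C are collinear ⇒ 1x+2y-47=0] ∩ [|C−(13, 17)|²=125/4]]
2. C_y = 29/2  [[A, B, C are collinear ⇒ 1x+2y-47=0] ∩ [|C−(13, 17)|²=125/4]]
   so C = (18, 29/2)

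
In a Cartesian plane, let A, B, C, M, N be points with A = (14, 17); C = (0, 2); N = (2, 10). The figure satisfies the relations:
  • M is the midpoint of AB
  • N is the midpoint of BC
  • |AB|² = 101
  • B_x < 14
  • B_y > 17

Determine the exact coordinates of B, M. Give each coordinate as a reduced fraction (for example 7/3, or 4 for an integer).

1. B_x = 4  [B = 2·N−C = 2·(2, 10)−(0, 2)]
2. B_y = 18  [B = 2·N−C = 2·(2, 10)−(0, 2)]
   so B = (4, 18)
3. M_x = 9  [2·M = A+B = (14, 17)+(4, 18)]
4. M_y = 35/2  [2·M = A+B = (14, 17)+(4, 18)]
   so M = (9, 35/2)

B = (4, 18)
M = (9, 35/2)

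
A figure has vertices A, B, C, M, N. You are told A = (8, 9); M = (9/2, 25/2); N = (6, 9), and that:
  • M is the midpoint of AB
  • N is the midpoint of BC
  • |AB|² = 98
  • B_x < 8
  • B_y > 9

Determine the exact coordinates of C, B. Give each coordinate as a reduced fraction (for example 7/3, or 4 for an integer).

1. B_x = 1  [B = 2·M−A = 2·(9/2, 25/2)−(8, 9)]
2. B_y = 16  [B = 2·M−A = 2·(9/2, 25/2)−(8, 9)]
   so B = (1, 16)
3. C_x = 11  [C = 2·N−B = 2·(6, 9)−(1, 16)]
4. C_y = 2  [C = 2·N−B = 2·(6, 9)−(1, 16)]
   so C = (11, 2)

C = (11, 2)
B = (1, 16)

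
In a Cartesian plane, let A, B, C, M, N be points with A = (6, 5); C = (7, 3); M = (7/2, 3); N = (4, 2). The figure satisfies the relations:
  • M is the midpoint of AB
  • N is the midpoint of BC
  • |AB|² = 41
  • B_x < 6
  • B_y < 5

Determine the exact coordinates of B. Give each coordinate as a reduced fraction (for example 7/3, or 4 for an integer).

1. B_x = 1  [B = 2·M−A = 2·(7/2, 3)−(6, 5)]
2. B_y = 1  [B = 2·M−A = 2·(7/2, 3)−(6, 5)]
   so B = (1, 1)

B = (1, 1)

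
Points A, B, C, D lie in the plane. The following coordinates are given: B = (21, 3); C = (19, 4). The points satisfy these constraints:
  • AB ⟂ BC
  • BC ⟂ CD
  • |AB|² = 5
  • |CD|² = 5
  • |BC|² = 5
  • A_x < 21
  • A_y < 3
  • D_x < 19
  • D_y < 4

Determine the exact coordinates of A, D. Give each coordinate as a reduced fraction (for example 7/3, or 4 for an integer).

A = (20, 1)
D = (18, 2)

1. A_x = 20  [[AB ⟂ BC ⇒ 2x-1y-39=0] ∩ [|A−(21, 3)|²=5]]
2. A_y = 1  [[AB ⟂ BC ⇒ 2x-1y-39=0] ∩ [|A−(21, 3)|²=5]]
   so A = (20, 1)
3. D_x = 18  [[BC ⟂ CD ⇒ -2x+1y+34=0] ∩ [|D−(19, 4)|²=5]]
4. D_y = 2  [[BC ⟂ CD ⇒ -2x+1y+34=0] ∩ [|D−(19, 4)|²=5]]
   so D = (18, 2)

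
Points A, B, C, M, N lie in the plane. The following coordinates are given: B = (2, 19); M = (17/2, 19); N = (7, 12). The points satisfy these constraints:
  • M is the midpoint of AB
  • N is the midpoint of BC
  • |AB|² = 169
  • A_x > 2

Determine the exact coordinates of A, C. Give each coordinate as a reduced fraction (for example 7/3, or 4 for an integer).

A = (15, 19)
C = (12, 5)

1. A_x = 15  [A = 2·M−B = 2·(17/2, 19)−(2, 19)]
2. A_y = 19  [A = 2·M−B = 2·(17/2, 19)−(2, 19)]
   so A = (15, 19)
3. C_x = 12  [C = 2·N−B = 2·(7, 12)−(2, 19)]
4. C_y = 5  [C = 2·N−B = 2·(7, 12)−(2, 19)]
   so C = (12, 5)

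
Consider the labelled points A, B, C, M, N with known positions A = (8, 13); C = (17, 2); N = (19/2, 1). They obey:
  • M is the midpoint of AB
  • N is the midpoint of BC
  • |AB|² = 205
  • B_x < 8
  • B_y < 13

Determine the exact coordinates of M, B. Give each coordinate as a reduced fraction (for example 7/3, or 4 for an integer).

1. B_x = 2  [B = 2·N−C = 2·(19/2, 1)−(17, 2)]
2. B_y = 0  [B = 2·N−C = 2·(19/2, 1)−(17, 2)]
   so B = (2, 0)
3. M_x = 5  [2·M = A+B = (8, 13)+(2, 0)]
4. M_y = 13/2  [2·M = A+B = (8, 13)+(2, 0)]
   so M = (5, 13/2)

M = (5, 13/2)
B = (2, 0)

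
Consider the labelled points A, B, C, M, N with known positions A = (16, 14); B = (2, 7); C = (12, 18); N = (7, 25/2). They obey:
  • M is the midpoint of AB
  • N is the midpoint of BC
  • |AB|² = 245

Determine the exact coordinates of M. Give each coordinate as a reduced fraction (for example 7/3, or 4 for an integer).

1. M_x = 9  [2·M = A+B = (16, 14)+(2, 7)]
2. M_y = 21/2  [2·M = A+B = (16, 14)+(2, 7)]
   so M = (9, 21/2)

M = (9, 21/2)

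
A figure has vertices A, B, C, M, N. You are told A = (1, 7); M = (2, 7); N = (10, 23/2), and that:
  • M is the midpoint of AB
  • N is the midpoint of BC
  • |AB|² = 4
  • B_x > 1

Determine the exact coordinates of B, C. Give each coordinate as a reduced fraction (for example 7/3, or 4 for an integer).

1. B_x = 3  [B = 2·M−A = 2·(2, 7)−(1, 7)]
2. B_y = 7  [B = 2·M−A = 2·(2, 7)−(1, 7)]
   so B = (3, 7)
3. C_x = 17  [C = 2·N−B = 2·(10, 23/2)−(3, 7)]
4. C_y = 16  [C = 2·N−B = 2·(10, 23/2)−(3, 7)]
   so C = (17, 16)

B = (3, 7)
C = (17, 16)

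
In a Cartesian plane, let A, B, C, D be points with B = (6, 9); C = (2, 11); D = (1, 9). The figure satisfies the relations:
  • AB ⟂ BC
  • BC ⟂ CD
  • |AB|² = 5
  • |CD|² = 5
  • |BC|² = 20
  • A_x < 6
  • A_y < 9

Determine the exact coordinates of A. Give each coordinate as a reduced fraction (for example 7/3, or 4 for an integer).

A = (5, 7)

1. A_x = 5  [[AB ⟂ BC ⇒ 4x-2y-6=0] ∩ [|A−(6, 9)|²=5]]
2. A_y = 7  [[AB ⟂ BC ⇒ 4x-2y-6=0] ∩ [|A−(6, 9)|²=5]]
   so A = (5, 7)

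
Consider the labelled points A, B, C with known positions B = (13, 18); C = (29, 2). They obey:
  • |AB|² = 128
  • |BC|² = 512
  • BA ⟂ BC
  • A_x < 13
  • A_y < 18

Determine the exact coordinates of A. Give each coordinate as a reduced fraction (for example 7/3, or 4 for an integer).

1. A_x = 5  [[BA ⟂ BC ⇒ 16x-16y+80=0] ∩ [|A−(13, 18)|²=128]]
2. A_y = 10  [[BA ⟂ BC ⇒ 16x-16y+80=0] ∩ [|A−(13, 18)|²=128]]
   so A = (5, 10)

A = (5, 10)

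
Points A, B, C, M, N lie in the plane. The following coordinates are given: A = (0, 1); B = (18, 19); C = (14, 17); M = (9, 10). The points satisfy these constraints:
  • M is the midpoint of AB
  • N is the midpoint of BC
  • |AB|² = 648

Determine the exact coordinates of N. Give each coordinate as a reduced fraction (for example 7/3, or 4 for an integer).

1. N_x = 16  [2·N = B+C = (18, 19)+(14, 17)]
2. N_y = 18  [2·N = B+C = (18, 19)+(14, 17)]
   so N = (16, 18)

N = (16, 18)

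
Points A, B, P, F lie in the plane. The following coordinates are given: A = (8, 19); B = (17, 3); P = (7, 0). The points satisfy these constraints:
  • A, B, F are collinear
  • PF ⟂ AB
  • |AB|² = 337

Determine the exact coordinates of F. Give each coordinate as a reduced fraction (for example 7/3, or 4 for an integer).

1. F_x = 5351/337  [[A, B, F are collinear ⇒ 16x+9y-299=0] ∩ [PF ⟂ AB ⇒ 9x-16y-63=0]]
2. F_y = 1683/337  [[A, B, F are collinear ⇒ 16x+9y-299=0] ∩ [PF ⟂ AB ⇒ 9x-16y-63=0]]
   so F = (5351/337, 1683/337)

F = (5351/337, 1683/337)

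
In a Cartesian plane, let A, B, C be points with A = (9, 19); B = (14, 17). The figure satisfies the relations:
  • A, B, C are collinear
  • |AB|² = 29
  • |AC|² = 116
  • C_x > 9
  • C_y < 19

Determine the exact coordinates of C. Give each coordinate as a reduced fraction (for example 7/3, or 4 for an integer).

1. C_x = 19  [[A, B, C are collinear ⇒ 2x+5y-113=0] ∩ [|C−(9, 19)|²=116]]
2. C_y = 15  [[A, B, C are collinear ⇒ 2x+5y-113=0] ∩ [|C−(9, 19)|²=116]]
   so C = (19, 15)

C = (19, 15)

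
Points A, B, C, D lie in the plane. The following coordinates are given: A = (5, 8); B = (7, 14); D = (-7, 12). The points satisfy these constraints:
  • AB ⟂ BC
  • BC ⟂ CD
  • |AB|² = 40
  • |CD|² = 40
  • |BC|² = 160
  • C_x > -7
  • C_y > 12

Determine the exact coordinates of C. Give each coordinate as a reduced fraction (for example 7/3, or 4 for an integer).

1. C_x = -5  [[AB ⟂ BC ⇒ 2x+6y-98=0] ∩ [|C−(-7, 12)|²=40]]
2. C_y = 18  [[AB ⟂ BC ⇒ 2x+6y-98=0] ∩ [|C−(-7, 12)|²=40]]
   so C = (-5, 18)

C = (-5, 18)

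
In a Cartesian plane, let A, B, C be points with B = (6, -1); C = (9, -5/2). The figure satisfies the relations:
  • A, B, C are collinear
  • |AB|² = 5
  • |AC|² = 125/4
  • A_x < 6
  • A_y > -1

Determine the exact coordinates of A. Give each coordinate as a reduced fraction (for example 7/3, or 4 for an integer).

A = (4, 0)

1. A_x = 4  [[A, B, C are collinear ⇒ 3/2x+3y-6=0] ∩ [|A−(6, -1)|²=5]]
2. A_y = 0  [[A, B, C are collinear ⇒ 3/2x+3y-6=0] ∩ [|A−(6, -1)|²=5]]
   so A = (4, 0)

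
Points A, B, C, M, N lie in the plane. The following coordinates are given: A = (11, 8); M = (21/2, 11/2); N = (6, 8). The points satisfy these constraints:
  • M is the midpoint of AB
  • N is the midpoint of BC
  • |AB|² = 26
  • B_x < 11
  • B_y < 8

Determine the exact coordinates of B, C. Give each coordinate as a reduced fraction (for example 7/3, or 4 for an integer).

1. B_x = 10  [B = 2·M−A = 2·(21/2, 11/2)−(11, 8)]
2. B_y = 3  [B = 2·M−A = 2·(21/2, 11/2)−(11, 8)]
   so B = (10, 3)
3. C_x = 2  [C = 2·N−B = 2·(6, 8)−(10, 3)]
4. C_y = 13  [C = 2·N−B = 2·(6, 8)−(10, 3)]
   so C = (2, 13)

B = (10, 3)
C = (2, 13)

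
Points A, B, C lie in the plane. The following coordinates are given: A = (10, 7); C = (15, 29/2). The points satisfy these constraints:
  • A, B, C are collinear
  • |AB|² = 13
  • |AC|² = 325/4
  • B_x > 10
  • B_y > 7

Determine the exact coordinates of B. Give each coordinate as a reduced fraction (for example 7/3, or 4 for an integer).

1. B_x = 12  [[A, B, C are collinear ⇒ 15/2x-5y-40=0] ∩ [|B−(10, 7)|²=13]]
2. B_y = 10  [[A, B, C are collinear ⇒ 15/2x-5y-40=0] ∩ [|B−(10, 7)|²=13]]
   so B = (12, 10)

B = (12, 10)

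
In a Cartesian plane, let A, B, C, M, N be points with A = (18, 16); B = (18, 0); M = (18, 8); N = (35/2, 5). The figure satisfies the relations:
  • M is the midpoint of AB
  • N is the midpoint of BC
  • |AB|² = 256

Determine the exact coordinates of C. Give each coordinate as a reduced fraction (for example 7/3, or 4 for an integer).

1. C_x = 17  [C = 2·N−B = 2·(35/2, 5)−(18, 0)]
2. C_y = 10  [C = 2·N−B = 2·(35/2, 5)−(18, 0)]
   so C = (17, 10)

C = (17, 10)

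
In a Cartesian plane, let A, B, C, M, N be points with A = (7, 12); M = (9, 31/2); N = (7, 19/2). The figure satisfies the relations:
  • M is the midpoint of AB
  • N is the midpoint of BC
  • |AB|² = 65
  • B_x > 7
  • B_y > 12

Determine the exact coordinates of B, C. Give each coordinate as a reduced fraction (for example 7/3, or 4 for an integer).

1. B_x = 11  [B = 2·M−A = 2·(9, 31/2)−(7, 12)]
2. B_y = 19  [B = 2·M−A = 2·(9, 31/2)−(7, 12)]
   so B = (11, 19)
3. C_x = 3  [C = 2·N−B = 2·(7, 19/2)−(11, 19)]
4. C_y = 0  [C = 2·N−B = 2·(7, 19/2)−(11, 19)]
   so C = (3, 0)

B = (11, 19)
C = (3, 0)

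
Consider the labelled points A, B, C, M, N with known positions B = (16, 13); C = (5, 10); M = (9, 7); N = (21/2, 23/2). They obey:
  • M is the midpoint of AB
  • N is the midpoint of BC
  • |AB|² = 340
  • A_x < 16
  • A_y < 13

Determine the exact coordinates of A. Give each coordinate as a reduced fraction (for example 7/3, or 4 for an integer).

A = (2, 1)

1. A_x = 2  [A = 2·M−B = 2·(9, 7)−(16, 13)]
2. A_y = 1  [A = 2·M−B = 2·(9, 7)−(16, 13)]
   so A = (2, 1)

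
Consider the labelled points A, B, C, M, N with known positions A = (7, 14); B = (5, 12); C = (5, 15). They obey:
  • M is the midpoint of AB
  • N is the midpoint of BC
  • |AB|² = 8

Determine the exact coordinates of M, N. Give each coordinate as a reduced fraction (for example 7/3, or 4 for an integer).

M = (6, 13)
N = (5, 27/2)

1. M_x = 6  [2·M = A+B = (7, 14)+(5, 12)]
2. M_y = 13  [2·M = A+B = (7, 14)+(5, 12)]
   so M = (6, 13)
3. N_x = 5  [2·N = B+C = (5, 12)+(5, 15)]
4. N_y = 27/2  [2·N = B+C = (5, 12)+(5, 15)]
   so N = (5, 27/2)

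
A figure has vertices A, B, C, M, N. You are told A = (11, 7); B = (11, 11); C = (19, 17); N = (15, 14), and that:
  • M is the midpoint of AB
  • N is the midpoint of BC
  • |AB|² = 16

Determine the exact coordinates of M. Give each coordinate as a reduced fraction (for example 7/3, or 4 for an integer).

1. M_x = 11  [2·M = A+B = (11, 7)+(11, 11)]
2. M_y = 9  [2·M = A+B = (11, 7)+(11, 11)]
   so M = (11, 9)

M = (11, 9)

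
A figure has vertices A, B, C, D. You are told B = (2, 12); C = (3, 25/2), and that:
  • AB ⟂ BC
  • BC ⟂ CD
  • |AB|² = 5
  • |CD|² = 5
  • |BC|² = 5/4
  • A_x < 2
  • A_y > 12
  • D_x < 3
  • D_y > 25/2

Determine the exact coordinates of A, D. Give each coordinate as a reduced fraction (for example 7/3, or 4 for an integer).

A = (1, 14)
D = (2, 29/2)

1. A_x = 1  [[AB ⟂ BC ⇒ -1x-1/2y+8=0] ∩ [|A−(2, 12)|²=5]]
2. A_y = 14  [[AB ⟂ BC ⇒ -1x-1/2y+8=0] ∩ [|A−(2, 12)|²=5]]
   so A = (1, 14)
3. D_x = 2  [[BC ⟂ CD ⇒ 1x+1/2y-37/4=0] ∩ [|D−(3, 25/2)|²=5]]
4. D_y = 29/2  [[BC ⟂ CD ⇒ 1x+1/2y-37/4=0] ∩ [|D−(3, 25/2)|²=5]]
   so D = (2, 29/2)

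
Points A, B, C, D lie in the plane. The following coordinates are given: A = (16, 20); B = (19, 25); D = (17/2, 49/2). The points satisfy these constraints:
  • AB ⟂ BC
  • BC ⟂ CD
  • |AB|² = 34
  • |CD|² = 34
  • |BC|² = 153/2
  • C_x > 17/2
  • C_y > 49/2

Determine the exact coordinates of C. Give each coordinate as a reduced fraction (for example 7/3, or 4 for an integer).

1. C_x = 23/2  [[AB ⟂ BC ⇒ 3x+5y-182=0] ∩ [|C−(17/2, 49/2)|²=34]]
2. C_y = 59/2  [[AB ⟂ BC ⇒ 3x+5y-182=0] ∩ [|C−(17/2, 49/2)|²=34]]
   so C = (23/2, 59/2)

C = (23/2, 59/2)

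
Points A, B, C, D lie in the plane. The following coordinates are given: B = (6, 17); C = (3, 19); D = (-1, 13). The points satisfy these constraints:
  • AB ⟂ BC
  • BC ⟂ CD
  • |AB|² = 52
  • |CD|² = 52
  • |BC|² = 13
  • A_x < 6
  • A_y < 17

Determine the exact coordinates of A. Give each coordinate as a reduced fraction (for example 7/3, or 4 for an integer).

A = (2, 11)

1. A_x = 2  [[AB ⟂ BC ⇒ 3x-2y+16=0] ∩ [|A−(6, 17)|²=52]]
2. A_y = 11  [[AB ⟂ BC ⇒ 3x-2y+16=0] ∩ [|A−(6, 17)|²=52]]
   so A = (2, 11)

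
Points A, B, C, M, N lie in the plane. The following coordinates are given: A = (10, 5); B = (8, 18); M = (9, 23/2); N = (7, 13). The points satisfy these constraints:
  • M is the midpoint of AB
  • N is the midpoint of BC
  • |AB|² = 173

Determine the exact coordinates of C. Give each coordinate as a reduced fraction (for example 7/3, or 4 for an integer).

1. C_x = 6  [C = 2·N−B = 2·(7, 13)−(8, 18)]
2. C_y = 8  [C = 2·N−B = 2·(7, 13)−(8, 18)]
   so C = (6, 8)

C = (6, 8)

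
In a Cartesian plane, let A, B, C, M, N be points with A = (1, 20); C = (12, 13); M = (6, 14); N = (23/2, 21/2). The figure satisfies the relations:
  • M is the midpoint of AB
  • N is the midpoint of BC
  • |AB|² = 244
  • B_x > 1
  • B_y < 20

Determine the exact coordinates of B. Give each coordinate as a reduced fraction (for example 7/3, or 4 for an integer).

B = (11, 8)

1. B_x = 11  [B = 2·M−A = 2·(6, 14)−(1, 20)]
2. B_y = 8  [B = 2·M−A = 2·(6, 14)−(1, 20)]
   so B = (11, 8)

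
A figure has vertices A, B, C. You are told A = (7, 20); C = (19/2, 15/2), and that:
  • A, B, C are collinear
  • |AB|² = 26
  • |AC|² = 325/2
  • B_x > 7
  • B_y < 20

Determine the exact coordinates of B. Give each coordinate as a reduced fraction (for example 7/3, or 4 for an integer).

B = (8, 15)

1. B_x = 8  [[A, B, C are collinear ⇒ -25/2x-5/2y+275/2=0] ∩ [|B−(7, 20)|²=26]]
2. B_y = 15  [[A, B, C are collinear ⇒ -25/2x-5/2y+275/2=0] ∩ [|B−(7, 20)|²=26]]
   so B = (8, 15)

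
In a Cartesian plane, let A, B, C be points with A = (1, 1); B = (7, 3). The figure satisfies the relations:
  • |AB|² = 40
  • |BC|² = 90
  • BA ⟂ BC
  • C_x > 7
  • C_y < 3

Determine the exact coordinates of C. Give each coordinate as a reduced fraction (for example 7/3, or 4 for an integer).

C = (10, -6)

1. C_x = 10  [[BA ⟂ BC ⇒ -6x-2y+48=0] ∩ [|C−(7, 3)|²=90]]
2. C_y = -6  [[BA ⟂ BC ⇒ -6x-2y+48=0] ∩ [|C−(7, 3)|²=90]]
   so C = (10, -6)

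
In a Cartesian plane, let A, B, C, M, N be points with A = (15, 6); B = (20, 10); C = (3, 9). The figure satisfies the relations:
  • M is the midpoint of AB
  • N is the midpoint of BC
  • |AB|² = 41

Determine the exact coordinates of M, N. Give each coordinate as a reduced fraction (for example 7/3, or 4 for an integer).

1. M_x = 35/2  [2·M = A+B = (15, 6)+(20, 10)]
2. M_y = 8  [2·M = A+B = (15, 6)+(20, 10)]
   so M = (35/2, 8)
3. N_x = 23/2  [2·N = B+C = (20, 10)+(3, 9)]
4. N_y = 19/2  [2·N = B+C = (20, 10)+(3, 9)]
   so N = (23/2, 19/2)

M = (35/2, 8)
N = (23/2, 19/2)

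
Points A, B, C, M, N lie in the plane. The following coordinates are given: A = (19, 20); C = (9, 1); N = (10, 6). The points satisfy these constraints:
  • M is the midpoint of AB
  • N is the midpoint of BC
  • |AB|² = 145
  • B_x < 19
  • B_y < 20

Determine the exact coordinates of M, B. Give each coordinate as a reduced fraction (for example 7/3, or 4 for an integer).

M = (15, 31/2)
B = (11, 11)

1. B_x = 11  [B = 2·N−C = 2·(10, 6)−(9, 1)]
2. B_y = 11  [B = 2·N−C = 2·(10, 6)−(9, 1)]
   so B = (11, 11)
3. M_x = 15  [2·M = A+B = (19, 20)+(11, 11)]
4. M_y = 31/2  [2·M = A+B = (19, 20)+(11, 11)]
   so M = (15, 31/2)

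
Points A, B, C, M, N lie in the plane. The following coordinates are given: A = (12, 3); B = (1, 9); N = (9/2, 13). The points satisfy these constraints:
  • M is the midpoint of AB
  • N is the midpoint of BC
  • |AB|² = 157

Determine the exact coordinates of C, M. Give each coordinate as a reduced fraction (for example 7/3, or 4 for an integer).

1. M_x = 13/2  [2·M = A+B = (12, 3)+(1, 9)]
2. M_y = 6  [2·M = A+B = (12, 3)+(1, 9)]
   so M = (13/2, 6)
3. C_x = 8  [C = 2·N−B = 2·(9/2, 13)−(1, 9)]
4. C_y = 17  [C = 2·N−B = 2·(9/2, 13)−(1, 9)]
   so C = (8, 17)

C = (8, 17)
M = (13/2, 6)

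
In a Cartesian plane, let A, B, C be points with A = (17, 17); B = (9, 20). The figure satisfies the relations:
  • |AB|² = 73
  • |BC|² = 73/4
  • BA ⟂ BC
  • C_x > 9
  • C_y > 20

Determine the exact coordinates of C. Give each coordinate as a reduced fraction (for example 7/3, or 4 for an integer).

C = (21/2, 24)

1. C_x = 21/2  [[BA ⟂ BC ⇒ 8x-3y-12=0] ∩ [|C−(9, 20)|²=73/4]]
2. C_y = 24  [[BA ⟂ BC ⇒ 8x-3y-12=0] ∩ [|C−(9, 20)|²=73/4]]
   so C = (21/2, 24)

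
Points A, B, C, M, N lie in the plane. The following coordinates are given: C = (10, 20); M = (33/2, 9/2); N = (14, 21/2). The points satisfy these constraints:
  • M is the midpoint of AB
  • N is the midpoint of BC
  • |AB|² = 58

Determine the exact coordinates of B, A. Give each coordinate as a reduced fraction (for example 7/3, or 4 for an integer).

1. B_x = 18  [B = 2·N−C = 2·(14, 21/2)−(10, 20)]
2. B_y = 1  [B = 2·N−C = 2·(14, 21/2)−(10, 20)]
   so B = (18, 1)
3. A_x = 15  [A = 2·M−B = 2·(33/2, 9/2)−(18, 1)]
4. A_y = 8  [A = 2·M−B = 2·(33/2, 9/2)−(18, 1)]
   so A = (15, 8)

B = (18, 1)
A = (15, 8)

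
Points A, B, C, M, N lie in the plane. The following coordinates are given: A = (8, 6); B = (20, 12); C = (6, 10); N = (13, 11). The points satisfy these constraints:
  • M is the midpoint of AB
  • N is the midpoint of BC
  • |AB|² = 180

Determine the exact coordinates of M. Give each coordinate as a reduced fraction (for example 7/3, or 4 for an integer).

M = (14, 9)

1. M_x = 14  [2·M = A+B = (8, 6)+(20, 12)]
2. M_y = 9  [2·M = A+B = (8, 6)+(20, 12)]
   so M = (14, 9)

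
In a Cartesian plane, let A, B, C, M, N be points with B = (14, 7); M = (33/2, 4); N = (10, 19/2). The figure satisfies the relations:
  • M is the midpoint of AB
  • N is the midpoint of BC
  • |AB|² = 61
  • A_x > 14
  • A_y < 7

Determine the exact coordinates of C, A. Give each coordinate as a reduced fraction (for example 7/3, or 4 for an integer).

1. A_x = 19  [A = 2·M−B = 2·(33/2, 4)−(14, 7)]
2. A_y = 1  [A = 2·M−B = 2·(33/2, 4)−(14, 7)]
   so A = (19, 1)
3. C_x = 6  [C = 2·N−B = 2·(10, 19/2)−(14, 7)]
4. C_y = 12  [C = 2·N−B = 2·(10, 19/2)−(14, 7)]
   so C = (6, 12)

C = (6, 12)
A = (19, 1)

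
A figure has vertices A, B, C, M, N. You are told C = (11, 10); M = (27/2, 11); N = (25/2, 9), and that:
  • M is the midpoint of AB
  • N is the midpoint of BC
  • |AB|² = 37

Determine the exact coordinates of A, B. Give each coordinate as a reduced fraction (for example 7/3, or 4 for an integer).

1. B_x = 14  [B = 2·N−C = 2·(25/2, 9)−(11, 10)]
2. B_y = 8  [B = 2·N−C = 2·(25/2, 9)−(11, 10)]
   so B = (14, 8)
3. A_x = 13  [A = 2·M−B = 2·(27/2, 11)−(14, 8)]
4. A_y = 14  [A = 2·M−B = 2·(27/2, 11)−(14, 8)]
   so A = (13, 14)

A = (13, 14)
B = (14, 8)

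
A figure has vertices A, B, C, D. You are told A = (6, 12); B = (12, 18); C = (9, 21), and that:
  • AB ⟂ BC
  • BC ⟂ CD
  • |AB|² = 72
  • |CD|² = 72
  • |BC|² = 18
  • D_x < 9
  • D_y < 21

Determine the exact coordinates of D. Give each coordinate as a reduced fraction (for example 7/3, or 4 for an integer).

1. D_x = 3  [[BC ⟂ CD ⇒ -3x+3y-36=0] ∩ [|D−(9, 21)|²=72]]
2. D_y = 15  [[BC ⟂ CD ⇒ -3x+3y-36=0] ∩ [|D−(9, 21)|²=72]]
   so D = (3, 15)

D = (3, 15)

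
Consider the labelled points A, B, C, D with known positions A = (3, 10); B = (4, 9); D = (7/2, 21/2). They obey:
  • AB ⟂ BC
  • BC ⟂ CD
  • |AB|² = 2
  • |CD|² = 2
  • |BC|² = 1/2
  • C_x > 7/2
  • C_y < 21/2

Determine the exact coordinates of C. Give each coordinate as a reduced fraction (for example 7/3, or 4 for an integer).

1. C_x = 9/2  [[AB ⟂ BC ⇒ 1x-1y+5=0] ∩ [|C−(7/2, 21/2)|²=2]]
2. C_y = 19/2  [[AB ⟂ BC ⇒ 1x-1y+5=0] ∩ [|C−(7/2, 21/2)|²=2]]
   so C = (9/2, 19/2)

C = (9/2, 19/2)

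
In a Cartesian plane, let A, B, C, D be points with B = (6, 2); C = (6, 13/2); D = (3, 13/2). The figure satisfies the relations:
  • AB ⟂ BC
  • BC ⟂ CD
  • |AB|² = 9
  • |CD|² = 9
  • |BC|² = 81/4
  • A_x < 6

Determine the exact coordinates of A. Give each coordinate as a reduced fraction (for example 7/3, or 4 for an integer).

A = (3, 2)

1. A_x = 3  [[AB ⟂ BC ⇒ -9/2y+9=0] ∩ [|A−(6, 2)|²=9]]
2. A_y = 2  [[AB ⟂ BC ⇒ -9/2y+9=0] ∩ [|A−(6, 2)|²=9]]
   so A = (3, 2)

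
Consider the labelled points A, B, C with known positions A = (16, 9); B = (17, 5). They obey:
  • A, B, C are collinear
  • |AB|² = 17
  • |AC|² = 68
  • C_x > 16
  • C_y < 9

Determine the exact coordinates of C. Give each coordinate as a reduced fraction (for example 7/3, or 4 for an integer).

1. C_x = 18  [[A, B, C are collinear ⇒ 4x+1y-73=0] ∩ [|C−(16, 9)|²=68]]
2. C_y = 1  [[A, B, C are collinear ⇒ 4x+1y-73=0] ∩ [|C−(16, 9)|²=68]]
   so C = (18, 1)

C = (18, 1)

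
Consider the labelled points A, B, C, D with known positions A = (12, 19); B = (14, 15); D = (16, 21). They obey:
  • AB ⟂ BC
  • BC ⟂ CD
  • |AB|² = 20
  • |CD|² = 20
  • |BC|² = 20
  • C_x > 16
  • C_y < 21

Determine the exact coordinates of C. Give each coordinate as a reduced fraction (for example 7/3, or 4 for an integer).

1. C_x = 18  [[AB ⟂ BC ⇒ 2x-4y+32=0] ∩ [|C−(16, 21)|²=20]]
2. C_y = 17  [[AB ⟂ BC ⇒ 2x-4y+32=0] ∩ [|C−(16, 21)|²=20]]
   so C = (18, 17)

C = (18, 17)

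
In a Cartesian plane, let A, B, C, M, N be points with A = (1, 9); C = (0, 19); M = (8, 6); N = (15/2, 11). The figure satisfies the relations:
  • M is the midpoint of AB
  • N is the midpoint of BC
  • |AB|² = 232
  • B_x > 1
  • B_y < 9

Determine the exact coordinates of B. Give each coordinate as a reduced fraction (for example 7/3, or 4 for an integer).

1. B_x = 15  [B = 2·M−A = 2·(8, 6)−(1, 9)]
2. B_y = 3  [B = 2·M−A = 2·(8, 6)−(1, 9)]
   so B = (15, 3)

B = (15, 3)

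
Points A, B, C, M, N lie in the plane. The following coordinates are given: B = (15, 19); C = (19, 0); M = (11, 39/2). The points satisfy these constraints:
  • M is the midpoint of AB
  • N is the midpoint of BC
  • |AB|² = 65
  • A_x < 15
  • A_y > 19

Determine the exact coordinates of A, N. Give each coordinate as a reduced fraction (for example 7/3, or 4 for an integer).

1. A_x = 7  [A = 2·M−B = 2·(11, 39/2)−(15, 19)]
2. A_y = 20  [A = 2·M−B = 2·(11, 39/2)−(15, 19)]
   so A = (7, 20)
3. N_x = 17  [2·N = B+C = (15, 19)+(19, 0)]
4. N_y = 19/2  [2·N = B+C = (15, 19)+(19, 0)]
   so N = (17, 19/2)

A = (7, 20)
N = (17, 19/2)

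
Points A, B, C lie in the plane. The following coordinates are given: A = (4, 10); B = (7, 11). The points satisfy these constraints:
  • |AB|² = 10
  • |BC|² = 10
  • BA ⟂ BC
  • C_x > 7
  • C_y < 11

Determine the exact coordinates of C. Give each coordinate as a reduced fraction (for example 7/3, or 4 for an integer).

1. C_x = 8  [[BA ⟂ BC ⇒ -3x-1y+32=0] ∩ [|C−(7, 11)|²=10]]
2. C_y = 8  [[BA ⟂ BC ⇒ -3x-1y+32=0] ∩ [|C−(7, 11)|²=10]]
   so C = (8, 8)

C = (8, 8)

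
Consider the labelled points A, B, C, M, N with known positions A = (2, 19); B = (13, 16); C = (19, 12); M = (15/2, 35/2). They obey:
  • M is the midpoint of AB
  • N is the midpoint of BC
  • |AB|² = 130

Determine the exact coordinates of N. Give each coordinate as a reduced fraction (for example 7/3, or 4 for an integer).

1. N_x = 16  [2·N = B+C = (13, 16)+(19, 12)]
2. N_y = 14  [2·N = B+C = (13, 16)+(19, 12)]
   so N = (16, 14)

N = (16, 14)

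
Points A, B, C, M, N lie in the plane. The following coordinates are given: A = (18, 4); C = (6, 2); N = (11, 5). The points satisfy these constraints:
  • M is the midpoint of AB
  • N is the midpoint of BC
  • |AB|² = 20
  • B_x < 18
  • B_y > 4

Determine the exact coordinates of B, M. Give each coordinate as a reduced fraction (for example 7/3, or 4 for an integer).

B = (16, 8)
M = (17, 6)

1. B_x = 16  [B = 2·N−C = 2·(11, 5)−(6, 2)]
2. B_y = 8  [B = 2·N−C = 2·(11, 5)−(6, 2)]
   so B = (16, 8)
3. M_x = 17  [2·M = A+B = (18, 4)+(16, 8)]
4. M_y = 6  [2·M = A+B = (18, 4)+(16, 8)]
   so M = (17, 6)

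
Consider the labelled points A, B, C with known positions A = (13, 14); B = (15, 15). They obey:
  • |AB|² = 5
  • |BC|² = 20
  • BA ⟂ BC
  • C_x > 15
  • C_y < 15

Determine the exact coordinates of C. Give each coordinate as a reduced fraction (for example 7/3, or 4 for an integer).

1. C_x = 17  [[BA ⟂ BC ⇒ -2x-1y+45=0] ∩ [|C−(15, 15)|²=20]]
2. C_y = 11  [[BA ⟂ BC ⇒ -2x-1y+45=0] ∩ [|C−(15, 15)|²=20]]
   so C = (17, 11)

C = (17, 11)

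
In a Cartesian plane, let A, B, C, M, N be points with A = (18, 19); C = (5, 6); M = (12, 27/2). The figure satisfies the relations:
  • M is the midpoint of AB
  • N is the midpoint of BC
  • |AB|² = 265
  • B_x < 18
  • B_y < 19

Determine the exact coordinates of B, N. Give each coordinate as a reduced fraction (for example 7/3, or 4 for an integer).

1. B_x = 6  [B = 2·M−A = 2·(12, 27/2)−(18, 19)]
2. B_y = 8  [B = 2·M−A = 2·(12, 27/2)−(18, 19)]
   so B = (6, 8)
3. N_x = 11/2  [2·N = B+C = (6, 8)+(5, 6)]
4. N_y = 7  [2·N = B+C = (6, 8)+(5, 6)]
   so N = (11/2, 7)

B = (6, 8)
N = (11/2, 7)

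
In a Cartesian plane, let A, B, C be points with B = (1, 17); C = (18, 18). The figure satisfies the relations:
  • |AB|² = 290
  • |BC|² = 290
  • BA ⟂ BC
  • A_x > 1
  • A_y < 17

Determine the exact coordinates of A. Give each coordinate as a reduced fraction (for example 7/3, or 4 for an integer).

A = (2, 0)

1. A_x = 2  [[BA ⟂ BC ⇒ 17x+1y-34=0] ∩ [|A−(1, 17)|²=290]]
2. A_y = 0  [[BA ⟂ BC ⇒ 17x+1y-34=0] ∩ [|A−(1, 17)|²=290]]
   so A = (2, 0)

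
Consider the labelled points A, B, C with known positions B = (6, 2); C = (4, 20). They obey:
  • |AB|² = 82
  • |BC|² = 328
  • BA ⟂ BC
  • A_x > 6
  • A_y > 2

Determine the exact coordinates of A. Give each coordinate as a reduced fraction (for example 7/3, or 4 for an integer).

1. A_x = 15  [[BA ⟂ BC ⇒ -2x+18y-24=0] ∩ [|A−(6, 2)|²=82]]
2. A_y = 3  [[BA ⟂ BC ⇒ -2x+18y-24=0] ∩ [|A−(6, 2)|²=82]]
   so A = (15, 3)

A = (15, 3)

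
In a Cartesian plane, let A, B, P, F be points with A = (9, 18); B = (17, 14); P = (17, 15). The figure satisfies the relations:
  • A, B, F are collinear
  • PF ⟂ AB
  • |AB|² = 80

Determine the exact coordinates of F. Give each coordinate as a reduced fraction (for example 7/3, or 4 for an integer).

1. F_x = 83/5  [[A, B, F are collinear ⇒ 4x+8y-180=0] ∩ [PF ⟂ AB ⇒ 8x-4y-76=0]]
2. F_y = 71/5  [[A, B, F are collinear ⇒ 4x+8y-180=0] ∩ [PF ⟂ AB ⇒ 8x-4y-76=0]]
   so F = (83/5, 71/5)

F = (83/5, 71/5)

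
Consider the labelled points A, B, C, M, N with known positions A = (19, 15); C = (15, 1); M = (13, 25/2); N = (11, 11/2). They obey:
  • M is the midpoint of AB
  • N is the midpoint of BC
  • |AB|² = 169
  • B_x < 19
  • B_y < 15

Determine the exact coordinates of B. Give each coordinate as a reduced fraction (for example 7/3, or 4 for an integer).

1. B_x = 7  [B = 2·M−A = 2·(13, 25/2)−(19, 15)]
2. B_y = 10  [B = 2·M−A = 2·(13, 25/2)−(19, 15)]
   so B = (7, 10)

B = (7, 10)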